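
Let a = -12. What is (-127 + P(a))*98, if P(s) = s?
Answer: -13622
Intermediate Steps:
(-127 + P(a))*98 = (-127 - 12)*98 = -139*98 = -13622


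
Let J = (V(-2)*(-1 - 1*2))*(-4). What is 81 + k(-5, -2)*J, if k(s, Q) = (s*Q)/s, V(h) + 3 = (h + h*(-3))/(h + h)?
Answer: 177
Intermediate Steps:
V(h) = -4 (V(h) = -3 + (h + h*(-3))/(h + h) = -3 + (h - 3*h)/((2*h)) = -3 + (-2*h)*(1/(2*h)) = -3 - 1 = -4)
J = -48 (J = -4*(-1 - 1*2)*(-4) = -4*(-1 - 2)*(-4) = -4*(-3)*(-4) = 12*(-4) = -48)
k(s, Q) = Q (k(s, Q) = (Q*s)/s = Q)
81 + k(-5, -2)*J = 81 - 2*(-48) = 81 + 96 = 177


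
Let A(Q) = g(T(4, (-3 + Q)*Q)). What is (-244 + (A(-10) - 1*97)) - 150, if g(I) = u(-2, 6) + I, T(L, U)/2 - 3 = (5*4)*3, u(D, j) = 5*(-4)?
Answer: -385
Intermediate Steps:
u(D, j) = -20
T(L, U) = 126 (T(L, U) = 6 + 2*((5*4)*3) = 6 + 2*(20*3) = 6 + 2*60 = 6 + 120 = 126)
g(I) = -20 + I
A(Q) = 106 (A(Q) = -20 + 126 = 106)
(-244 + (A(-10) - 1*97)) - 150 = (-244 + (106 - 1*97)) - 150 = (-244 + (106 - 97)) - 150 = (-244 + 9) - 150 = -235 - 150 = -385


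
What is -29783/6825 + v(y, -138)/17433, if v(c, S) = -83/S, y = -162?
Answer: -1837179613/421006950 ≈ -4.3638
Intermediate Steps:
-29783/6825 + v(y, -138)/17433 = -29783/6825 - 83/(-138)/17433 = -29783*1/6825 - 83*(-1/138)*(1/17433) = -2291/525 + (83/138)*(1/17433) = -2291/525 + 83/2405754 = -1837179613/421006950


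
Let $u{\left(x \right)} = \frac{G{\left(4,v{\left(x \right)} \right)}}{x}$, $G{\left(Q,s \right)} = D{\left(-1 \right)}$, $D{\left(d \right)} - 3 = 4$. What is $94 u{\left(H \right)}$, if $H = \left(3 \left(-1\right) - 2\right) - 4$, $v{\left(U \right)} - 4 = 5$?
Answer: $- \frac{658}{9} \approx -73.111$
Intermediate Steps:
$v{\left(U \right)} = 9$ ($v{\left(U \right)} = 4 + 5 = 9$)
$D{\left(d \right)} = 7$ ($D{\left(d \right)} = 3 + 4 = 7$)
$H = -9$ ($H = \left(-3 - 2\right) - 4 = -5 - 4 = -9$)
$G{\left(Q,s \right)} = 7$
$u{\left(x \right)} = \frac{7}{x}$
$94 u{\left(H \right)} = 94 \frac{7}{-9} = 94 \cdot 7 \left(- \frac{1}{9}\right) = 94 \left(- \frac{7}{9}\right) = - \frac{658}{9}$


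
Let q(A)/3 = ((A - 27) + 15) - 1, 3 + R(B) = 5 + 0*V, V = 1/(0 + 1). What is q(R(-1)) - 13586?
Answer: -13619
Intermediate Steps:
V = 1 (V = 1/1 = 1)
R(B) = 2 (R(B) = -3 + (5 + 0*1) = -3 + (5 + 0) = -3 + 5 = 2)
q(A) = -39 + 3*A (q(A) = 3*(((A - 27) + 15) - 1) = 3*(((-27 + A) + 15) - 1) = 3*((-12 + A) - 1) = 3*(-13 + A) = -39 + 3*A)
q(R(-1)) - 13586 = (-39 + 3*2) - 13586 = (-39 + 6) - 13586 = -33 - 13586 = -13619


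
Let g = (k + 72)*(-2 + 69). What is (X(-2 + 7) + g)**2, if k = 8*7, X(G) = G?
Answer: 73633561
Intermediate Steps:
k = 56
g = 8576 (g = (56 + 72)*(-2 + 69) = 128*67 = 8576)
(X(-2 + 7) + g)**2 = ((-2 + 7) + 8576)**2 = (5 + 8576)**2 = 8581**2 = 73633561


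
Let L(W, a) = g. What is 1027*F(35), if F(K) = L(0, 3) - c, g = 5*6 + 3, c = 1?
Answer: 32864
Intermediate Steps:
g = 33 (g = 30 + 3 = 33)
L(W, a) = 33
F(K) = 32 (F(K) = 33 - 1*1 = 33 - 1 = 32)
1027*F(35) = 1027*32 = 32864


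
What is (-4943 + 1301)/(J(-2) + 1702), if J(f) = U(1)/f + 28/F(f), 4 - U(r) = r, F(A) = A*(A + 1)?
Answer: -2428/1143 ≈ -2.1242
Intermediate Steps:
F(A) = A*(1 + A)
U(r) = 4 - r
J(f) = 3/f + 28/(f*(1 + f)) (J(f) = (4 - 1*1)/f + 28/((f*(1 + f))) = (4 - 1)/f + 28*(1/(f*(1 + f))) = 3/f + 28/(f*(1 + f)))
(-4943 + 1301)/(J(-2) + 1702) = (-4943 + 1301)/((31 + 3*(-2))/((-2)*(1 - 2)) + 1702) = -3642/(-½*(31 - 6)/(-1) + 1702) = -3642/(-½*(-1)*25 + 1702) = -3642/(25/2 + 1702) = -3642/3429/2 = -3642*2/3429 = -2428/1143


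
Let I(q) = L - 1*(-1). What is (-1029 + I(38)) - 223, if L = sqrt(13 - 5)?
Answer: -1251 + 2*sqrt(2) ≈ -1248.2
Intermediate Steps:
L = 2*sqrt(2) (L = sqrt(8) = 2*sqrt(2) ≈ 2.8284)
I(q) = 1 + 2*sqrt(2) (I(q) = 2*sqrt(2) - 1*(-1) = 2*sqrt(2) + 1 = 1 + 2*sqrt(2))
(-1029 + I(38)) - 223 = (-1029 + (1 + 2*sqrt(2))) - 223 = (-1028 + 2*sqrt(2)) - 223 = -1251 + 2*sqrt(2)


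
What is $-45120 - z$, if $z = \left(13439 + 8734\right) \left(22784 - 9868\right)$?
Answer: $-286431588$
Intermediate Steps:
$z = 286386468$ ($z = 22173 \cdot 12916 = 286386468$)
$-45120 - z = -45120 - 286386468 = -286431588$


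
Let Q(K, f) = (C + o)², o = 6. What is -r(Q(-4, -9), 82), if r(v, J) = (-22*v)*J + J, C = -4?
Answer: 7134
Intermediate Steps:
Q(K, f) = 4 (Q(K, f) = (-4 + 6)² = 2² = 4)
r(v, J) = J - 22*J*v (r(v, J) = -22*J*v + J = J - 22*J*v)
-r(Q(-4, -9), 82) = -82*(1 - 22*4) = -82*(1 - 88) = -82*(-87) = -1*(-7134) = 7134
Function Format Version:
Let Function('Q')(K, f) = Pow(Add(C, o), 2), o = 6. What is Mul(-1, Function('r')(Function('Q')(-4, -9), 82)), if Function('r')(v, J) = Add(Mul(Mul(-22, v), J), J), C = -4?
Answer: 7134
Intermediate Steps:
Function('Q')(K, f) = 4 (Function('Q')(K, f) = Pow(Add(-4, 6), 2) = Pow(2, 2) = 4)
Function('r')(v, J) = Add(J, Mul(-22, J, v)) (Function('r')(v, J) = Add(Mul(-22, J, v), J) = Add(J, Mul(-22, J, v)))
Mul(-1, Function('r')(Function('Q')(-4, -9), 82)) = Mul(-1, Mul(82, Add(1, Mul(-22, 4)))) = Mul(-1, Mul(82, Add(1, -88))) = Mul(-1, Mul(82, -87)) = Mul(-1, -7134) = 7134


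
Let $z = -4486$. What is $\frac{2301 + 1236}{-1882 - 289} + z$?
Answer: $- \frac{9742643}{2171} \approx -4487.6$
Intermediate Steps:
$\frac{2301 + 1236}{-1882 - 289} + z = \frac{2301 + 1236}{-1882 - 289} - 4486 = \frac{3537}{-2171} - 4486 = 3537 \left(- \frac{1}{2171}\right) - 4486 = - \frac{3537}{2171} - 4486 = - \frac{9742643}{2171}$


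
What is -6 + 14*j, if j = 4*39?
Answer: 2178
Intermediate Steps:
j = 156
-6 + 14*j = -6 + 14*156 = -6 + 2184 = 2178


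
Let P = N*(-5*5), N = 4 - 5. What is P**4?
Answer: 390625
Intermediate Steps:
N = -1
P = 25 (P = -(-5)*5 = -1*(-25) = 25)
P**4 = 25**4 = 390625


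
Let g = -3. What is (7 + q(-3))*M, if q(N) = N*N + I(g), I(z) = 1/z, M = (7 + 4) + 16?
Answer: 423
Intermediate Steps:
M = 27 (M = 11 + 16 = 27)
I(z) = 1/z
q(N) = -⅓ + N² (q(N) = N*N + 1/(-3) = N² - ⅓ = -⅓ + N²)
(7 + q(-3))*M = (7 + (-⅓ + (-3)²))*27 = (7 + (-⅓ + 9))*27 = (7 + 26/3)*27 = (47/3)*27 = 423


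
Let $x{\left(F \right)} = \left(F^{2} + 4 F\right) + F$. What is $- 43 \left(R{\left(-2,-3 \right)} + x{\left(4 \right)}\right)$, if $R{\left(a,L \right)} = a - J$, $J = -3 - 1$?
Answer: $-1634$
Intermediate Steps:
$J = -4$
$R{\left(a,L \right)} = 4 + a$ ($R{\left(a,L \right)} = a - -4 = a + 4 = 4 + a$)
$x{\left(F \right)} = F^{2} + 5 F$
$- 43 \left(R{\left(-2,-3 \right)} + x{\left(4 \right)}\right) = - 43 \left(\left(4 - 2\right) + 4 \left(5 + 4\right)\right) = - 43 \left(2 + 4 \cdot 9\right) = - 43 \left(2 + 36\right) = \left(-43\right) 38 = -1634$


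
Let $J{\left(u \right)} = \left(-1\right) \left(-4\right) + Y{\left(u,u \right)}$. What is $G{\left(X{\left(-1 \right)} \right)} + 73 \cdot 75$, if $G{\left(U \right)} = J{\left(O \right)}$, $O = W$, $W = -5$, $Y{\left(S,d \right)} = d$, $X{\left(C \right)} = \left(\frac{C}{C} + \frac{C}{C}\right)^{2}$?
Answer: $5474$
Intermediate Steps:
$X{\left(C \right)} = 4$ ($X{\left(C \right)} = \left(1 + 1\right)^{2} = 2^{2} = 4$)
$O = -5$
$J{\left(u \right)} = 4 + u$ ($J{\left(u \right)} = \left(-1\right) \left(-4\right) + u = 4 + u$)
$G{\left(U \right)} = -1$ ($G{\left(U \right)} = 4 - 5 = -1$)
$G{\left(X{\left(-1 \right)} \right)} + 73 \cdot 75 = -1 + 73 \cdot 75 = -1 + 5475 = 5474$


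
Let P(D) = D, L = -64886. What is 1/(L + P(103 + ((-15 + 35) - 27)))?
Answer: -1/64790 ≈ -1.5434e-5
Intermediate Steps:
1/(L + P(103 + ((-15 + 35) - 27))) = 1/(-64886 + (103 + ((-15 + 35) - 27))) = 1/(-64886 + (103 + (20 - 27))) = 1/(-64886 + (103 - 7)) = 1/(-64886 + 96) = 1/(-64790) = -1/64790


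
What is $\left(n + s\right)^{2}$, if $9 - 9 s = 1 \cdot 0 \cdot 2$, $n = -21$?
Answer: $400$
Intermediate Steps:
$s = 1$ ($s = 1 - \frac{1 \cdot 0 \cdot 2}{9} = 1 - \frac{0 \cdot 2}{9} = 1 - 0 = 1 + 0 = 1$)
$\left(n + s\right)^{2} = \left(-21 + 1\right)^{2} = \left(-20\right)^{2} = 400$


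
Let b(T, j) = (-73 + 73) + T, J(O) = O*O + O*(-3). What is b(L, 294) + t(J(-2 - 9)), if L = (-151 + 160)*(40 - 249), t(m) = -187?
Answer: -2068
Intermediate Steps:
J(O) = O² - 3*O
L = -1881 (L = 9*(-209) = -1881)
b(T, j) = T (b(T, j) = 0 + T = T)
b(L, 294) + t(J(-2 - 9)) = -1881 - 187 = -2068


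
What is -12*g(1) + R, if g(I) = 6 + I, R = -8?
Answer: -92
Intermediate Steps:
-12*g(1) + R = -12*(6 + 1) - 8 = -12*7 - 8 = -84 - 8 = -92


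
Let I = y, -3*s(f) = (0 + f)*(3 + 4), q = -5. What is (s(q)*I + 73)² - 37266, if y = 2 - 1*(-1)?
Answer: -25602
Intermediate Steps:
s(f) = -7*f/3 (s(f) = -(0 + f)*(3 + 4)/3 = -f*7/3 = -7*f/3)
y = 3 (y = 2 + 1 = 3)
I = 3
(s(q)*I + 73)² - 37266 = (-7/3*(-5)*3 + 73)² - 37266 = ((35/3)*3 + 73)² - 37266 = (35 + 73)² - 37266 = 108² - 37266 = 11664 - 37266 = -25602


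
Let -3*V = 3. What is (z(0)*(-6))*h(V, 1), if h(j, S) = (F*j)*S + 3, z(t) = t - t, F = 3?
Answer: 0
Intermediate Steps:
V = -1 (V = -⅓*3 = -1)
z(t) = 0
h(j, S) = 3 + 3*S*j (h(j, S) = (3*j)*S + 3 = 3*S*j + 3 = 3 + 3*S*j)
(z(0)*(-6))*h(V, 1) = (0*(-6))*(3 + 3*1*(-1)) = 0*(3 - 3) = 0*0 = 0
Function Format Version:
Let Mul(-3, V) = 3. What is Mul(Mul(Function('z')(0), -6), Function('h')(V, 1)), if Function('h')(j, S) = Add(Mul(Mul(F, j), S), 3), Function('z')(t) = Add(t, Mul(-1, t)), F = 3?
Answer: 0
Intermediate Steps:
V = -1 (V = Mul(Rational(-1, 3), 3) = -1)
Function('z')(t) = 0
Function('h')(j, S) = Add(3, Mul(3, S, j)) (Function('h')(j, S) = Add(Mul(Mul(3, j), S), 3) = Add(Mul(3, S, j), 3) = Add(3, Mul(3, S, j)))
Mul(Mul(Function('z')(0), -6), Function('h')(V, 1)) = Mul(Mul(0, -6), Add(3, Mul(3, 1, -1))) = Mul(0, Add(3, -3)) = Mul(0, 0) = 0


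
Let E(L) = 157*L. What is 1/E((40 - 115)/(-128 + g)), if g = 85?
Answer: 43/11775 ≈ 0.0036518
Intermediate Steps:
1/E((40 - 115)/(-128 + g)) = 1/(157*((40 - 115)/(-128 + 85))) = 1/(157*(-75/(-43))) = 1/(157*(-75*(-1/43))) = 1/(157*(75/43)) = 1/(11775/43) = 43/11775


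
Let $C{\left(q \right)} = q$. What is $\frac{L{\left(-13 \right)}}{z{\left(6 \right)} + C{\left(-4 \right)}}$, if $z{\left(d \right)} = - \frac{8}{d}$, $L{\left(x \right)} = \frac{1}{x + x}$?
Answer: $\frac{3}{416} \approx 0.0072115$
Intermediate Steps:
$L{\left(x \right)} = \frac{1}{2 x}$
$\frac{L{\left(-13 \right)}}{z{\left(6 \right)} + C{\left(-4 \right)}} = \frac{\frac{1}{2} \frac{1}{-13}}{- \frac{8}{6} - 4} = \frac{\frac{1}{2} \left(- \frac{1}{13}\right)}{\left(-8\right) \frac{1}{6} - 4} = \frac{1}{- \frac{4}{3} - 4} \left(- \frac{1}{26}\right) = \frac{1}{- \frac{16}{3}} \left(- \frac{1}{26}\right) = \left(- \frac{3}{16}\right) \left(- \frac{1}{26}\right) = \frac{3}{416}$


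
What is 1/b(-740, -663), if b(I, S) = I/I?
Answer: 1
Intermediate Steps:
b(I, S) = 1
1/b(-740, -663) = 1/1 = 1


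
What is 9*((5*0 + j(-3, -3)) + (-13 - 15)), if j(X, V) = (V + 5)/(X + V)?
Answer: -255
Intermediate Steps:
j(X, V) = (5 + V)/(V + X)
9*((5*0 + j(-3, -3)) + (-13 - 15)) = 9*((5*0 + (5 - 3)/(-3 - 3)) + (-13 - 15)) = 9*((0 + 2/(-6)) - 28) = 9*((0 - 1/6*2) - 28) = 9*((0 - 1/3) - 28) = 9*(-1/3 - 28) = 9*(-85/3) = -255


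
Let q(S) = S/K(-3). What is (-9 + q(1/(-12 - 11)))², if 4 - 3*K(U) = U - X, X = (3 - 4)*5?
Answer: 173889/2116 ≈ 82.178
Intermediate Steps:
X = -5 (X = -1*5 = -5)
K(U) = -⅓ - U/3 (K(U) = 4/3 - (U - 1*(-5))/3 = 4/3 - (U + 5)/3 = 4/3 - (5 + U)/3 = 4/3 + (-5/3 - U/3) = -⅓ - U/3)
q(S) = 3*S/2 (q(S) = S/(-⅓ - ⅓*(-3)) = S/(-⅓ + 1) = S/(⅔) = S*(3/2) = 3*S/2)
(-9 + q(1/(-12 - 11)))² = (-9 + 3/(2*(-12 - 11)))² = (-9 + (3/2)/(-23))² = (-9 + (3/2)*(-1/23))² = (-9 - 3/46)² = (-417/46)² = 173889/2116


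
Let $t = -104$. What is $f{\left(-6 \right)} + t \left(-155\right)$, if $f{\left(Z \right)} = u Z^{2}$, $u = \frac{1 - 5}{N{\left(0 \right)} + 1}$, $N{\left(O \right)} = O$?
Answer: $15976$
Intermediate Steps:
$u = -4$ ($u = \frac{1 - 5}{0 + 1} = - \frac{4}{1} = \left(-4\right) 1 = -4$)
$f{\left(Z \right)} = - 4 Z^{2}$
$f{\left(-6 \right)} + t \left(-155\right) = - 4 \left(-6\right)^{2} - -16120 = \left(-4\right) 36 + 16120 = -144 + 16120 = 15976$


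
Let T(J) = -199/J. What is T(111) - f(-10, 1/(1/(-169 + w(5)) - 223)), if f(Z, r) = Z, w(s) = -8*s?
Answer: 911/111 ≈ 8.2072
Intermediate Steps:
T(111) - f(-10, 1/(1/(-169 + w(5)) - 223)) = -199/111 - 1*(-10) = -199*1/111 + 10 = -199/111 + 10 = 911/111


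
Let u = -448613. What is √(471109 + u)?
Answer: 4*√1406 ≈ 149.99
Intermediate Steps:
√(471109 + u) = √(471109 - 448613) = √22496 = 4*√1406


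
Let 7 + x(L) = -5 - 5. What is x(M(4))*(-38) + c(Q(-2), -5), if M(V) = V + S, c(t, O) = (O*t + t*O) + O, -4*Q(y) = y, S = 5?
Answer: 636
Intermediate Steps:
Q(y) = -y/4
c(t, O) = O + 2*O*t (c(t, O) = (O*t + O*t) + O = 2*O*t + O = O + 2*O*t)
M(V) = 5 + V (M(V) = V + 5 = 5 + V)
x(L) = -17 (x(L) = -7 + (-5 - 5) = -7 - 10 = -17)
x(M(4))*(-38) + c(Q(-2), -5) = -17*(-38) - 5*(1 + 2*(-1/4*(-2))) = 646 - 5*(1 + 2*(1/2)) = 646 - 5*(1 + 1) = 646 - 5*2 = 646 - 10 = 636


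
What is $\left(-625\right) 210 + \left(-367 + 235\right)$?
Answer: $-131382$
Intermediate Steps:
$\left(-625\right) 210 + \left(-367 + 235\right) = -131250 - 132 = -131382$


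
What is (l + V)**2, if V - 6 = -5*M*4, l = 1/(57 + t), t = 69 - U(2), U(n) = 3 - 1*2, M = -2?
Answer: 33074001/15625 ≈ 2116.7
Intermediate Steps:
U(n) = 1 (U(n) = 3 - 2 = 1)
t = 68 (t = 69 - 1*1 = 69 - 1 = 68)
l = 1/125 (l = 1/(57 + 68) = 1/125 ≈ 0.0080000)
V = 46 (V = 6 - 5*(-2)*4 = 6 + 10*4 = 6 + 40 = 46)
(l + V)**2 = (1/125 + 46)**2 = (5751/125)**2 = 33074001/15625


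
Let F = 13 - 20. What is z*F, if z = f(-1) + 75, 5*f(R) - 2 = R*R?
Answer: -2646/5 ≈ -529.20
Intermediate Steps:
f(R) = ⅖ + R²/5 (f(R) = ⅖ + (R*R)/5 = ⅖ + R²/5)
z = 378/5 (z = (⅖ + (⅕)*(-1)²) + 75 = (⅖ + (⅕)*1) + 75 = (⅖ + ⅕) + 75 = ⅗ + 75 = 378/5 ≈ 75.600)
F = -7
z*F = (378/5)*(-7) = -2646/5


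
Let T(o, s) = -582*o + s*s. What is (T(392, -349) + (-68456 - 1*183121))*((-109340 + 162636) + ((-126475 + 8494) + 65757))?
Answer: -383690240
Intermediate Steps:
T(o, s) = s² - 582*o (T(o, s) = -582*o + s² = s² - 582*o)
(T(392, -349) + (-68456 - 1*183121))*((-109340 + 162636) + ((-126475 + 8494) + 65757)) = (((-349)² - 582*392) + (-68456 - 1*183121))*((-109340 + 162636) + ((-126475 + 8494) + 65757)) = ((121801 - 228144) + (-68456 - 183121))*(53296 + (-117981 + 65757)) = (-106343 - 251577)*(53296 - 52224) = -357920*1072 = -383690240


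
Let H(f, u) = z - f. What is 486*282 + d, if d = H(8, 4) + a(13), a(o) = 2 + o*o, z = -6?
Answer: 137209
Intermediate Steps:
H(f, u) = -6 - f
a(o) = 2 + o²
d = 157 (d = (-6 - 1*8) + (2 + 13²) = (-6 - 8) + (2 + 169) = -14 + 171 = 157)
486*282 + d = 486*282 + 157 = 137052 + 157 = 137209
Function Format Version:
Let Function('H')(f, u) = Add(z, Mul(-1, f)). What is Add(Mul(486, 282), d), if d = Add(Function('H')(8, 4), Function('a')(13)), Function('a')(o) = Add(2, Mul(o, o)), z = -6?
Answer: 137209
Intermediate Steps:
Function('H')(f, u) = Add(-6, Mul(-1, f))
Function('a')(o) = Add(2, Pow(o, 2))
d = 157 (d = Add(Add(-6, Mul(-1, 8)), Add(2, Pow(13, 2))) = Add(Add(-6, -8), Add(2, 169)) = Add(-14, 171) = 157)
Add(Mul(486, 282), d) = Add(Mul(486, 282), 157) = Add(137052, 157) = 137209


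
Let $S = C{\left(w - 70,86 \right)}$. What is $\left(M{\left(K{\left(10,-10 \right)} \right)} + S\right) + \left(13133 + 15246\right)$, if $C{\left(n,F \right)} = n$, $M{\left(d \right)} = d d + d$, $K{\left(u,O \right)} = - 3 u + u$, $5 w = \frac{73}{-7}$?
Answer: $\frac{1004042}{35} \approx 28687.0$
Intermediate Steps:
$w = - \frac{73}{35}$ ($w = \frac{73 \frac{1}{-7}}{5} = \frac{73 \left(- \frac{1}{7}\right)}{5} = \frac{1}{5} \left(- \frac{73}{7}\right) = - \frac{73}{35} \approx -2.0857$)
$K{\left(u,O \right)} = - 2 u$
$M{\left(d \right)} = d + d^{2}$ ($M{\left(d \right)} = d^{2} + d = d + d^{2}$)
$S = - \frac{2523}{35}$ ($S = - \frac{73}{35} - 70 = - \frac{2523}{35} \approx -72.086$)
$\left(M{\left(K{\left(10,-10 \right)} \right)} + S\right) + \left(13133 + 15246\right) = \left(\left(-2\right) 10 \left(1 - 20\right) - \frac{2523}{35}\right) + \left(13133 + 15246\right) = \left(- 20 \left(1 - 20\right) - \frac{2523}{35}\right) + 28379 = \left(\left(-20\right) \left(-19\right) - \frac{2523}{35}\right) + 28379 = \left(380 - \frac{2523}{35}\right) + 28379 = \frac{10777}{35} + 28379 = \frac{1004042}{35}$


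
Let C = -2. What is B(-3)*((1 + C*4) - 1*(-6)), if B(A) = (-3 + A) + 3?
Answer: 3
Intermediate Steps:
B(A) = A
B(-3)*((1 + C*4) - 1*(-6)) = -3*((1 - 2*4) - 1*(-6)) = -3*((1 - 8) + 6) = -3*(-7 + 6) = -3*(-1) = 3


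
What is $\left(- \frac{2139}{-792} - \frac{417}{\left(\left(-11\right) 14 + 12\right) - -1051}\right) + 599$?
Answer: $\frac{5343839}{8888} \approx 601.24$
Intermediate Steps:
$\left(- \frac{2139}{-792} - \frac{417}{\left(\left(-11\right) 14 + 12\right) - -1051}\right) + 599 = \left(\left(-2139\right) \left(- \frac{1}{792}\right) - \frac{417}{\left(-154 + 12\right) + 1051}\right) + 599 = \left(\frac{713}{264} - \frac{417}{-142 + 1051}\right) + 599 = \left(\frac{713}{264} - \frac{417}{909}\right) + 599 = \left(\frac{713}{264} - \frac{139}{303}\right) + 599 = \frac{19927}{8888} + 599 = \frac{5343839}{8888}$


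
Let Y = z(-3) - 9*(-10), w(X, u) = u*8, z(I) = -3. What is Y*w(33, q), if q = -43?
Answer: -29928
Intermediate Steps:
w(X, u) = 8*u
Y = 87 (Y = -3 - 9*(-10) = -3 + 90 = 87)
Y*w(33, q) = 87*(8*(-43)) = 87*(-344) = -29928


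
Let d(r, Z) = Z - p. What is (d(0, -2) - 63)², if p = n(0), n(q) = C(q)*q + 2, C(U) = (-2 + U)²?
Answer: 4489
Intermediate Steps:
n(q) = 2 + q*(-2 + q)² (n(q) = (-2 + q)²*q + 2 = q*(-2 + q)² + 2 = 2 + q*(-2 + q)²)
p = 2 (p = 2 + 0*(-2 + 0)² = 2 + 0*(-2)² = 2 + 0*4 = 2 + 0 = 2)
d(r, Z) = -2 + Z (d(r, Z) = Z - 1*2 = Z - 2 = -2 + Z)
(d(0, -2) - 63)² = ((-2 - 2) - 63)² = (-4 - 63)² = (-67)² = 4489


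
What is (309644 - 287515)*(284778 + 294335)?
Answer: 12815191577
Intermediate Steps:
(309644 - 287515)*(284778 + 294335) = 22129*579113 = 12815191577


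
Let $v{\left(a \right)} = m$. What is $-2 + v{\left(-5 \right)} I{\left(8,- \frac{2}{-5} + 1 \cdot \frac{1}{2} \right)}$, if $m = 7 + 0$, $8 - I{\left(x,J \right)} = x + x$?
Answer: $-58$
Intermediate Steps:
$I{\left(x,J \right)} = 8 - 2 x$ ($I{\left(x,J \right)} = 8 - \left(x + x\right) = 8 - 2 x$)
$m = 7$
$v{\left(a \right)} = 7$
$-2 + v{\left(-5 \right)} I{\left(8,- \frac{2}{-5} + 1 \cdot \frac{1}{2} \right)} = -2 + 7 \left(8 - 16\right) = -2 + 7 \left(-8\right) = -2 - 56 = -58$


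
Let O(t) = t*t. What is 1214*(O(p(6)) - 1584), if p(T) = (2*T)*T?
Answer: 4370400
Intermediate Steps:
p(T) = 2*T**2
O(t) = t**2
1214*(O(p(6)) - 1584) = 1214*((2*6**2)**2 - 1584) = 1214*((2*36)**2 - 1584) = 1214*(72**2 - 1584) = 1214*(5184 - 1584) = 1214*3600 = 4370400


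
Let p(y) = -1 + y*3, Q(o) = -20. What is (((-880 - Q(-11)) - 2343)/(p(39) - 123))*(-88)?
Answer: -281864/7 ≈ -40266.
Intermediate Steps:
p(y) = -1 + 3*y
(((-880 - Q(-11)) - 2343)/(p(39) - 123))*(-88) = (((-880 - 1*(-20)) - 2343)/((-1 + 3*39) - 123))*(-88) = (((-880 + 20) - 2343)/((-1 + 117) - 123))*(-88) = ((-860 - 2343)/(116 - 123))*(-88) = -3203/(-7)*(-88) = -3203*(-⅐)*(-88) = (3203/7)*(-88) = -281864/7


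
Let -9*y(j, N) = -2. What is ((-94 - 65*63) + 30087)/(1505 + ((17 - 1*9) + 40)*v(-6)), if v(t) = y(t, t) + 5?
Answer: 3378/229 ≈ 14.751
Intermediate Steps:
y(j, N) = 2/9 (y(j, N) = -⅑*(-2) = 2/9)
v(t) = 47/9 (v(t) = 2/9 + 5 = 47/9)
((-94 - 65*63) + 30087)/(1505 + ((17 - 1*9) + 40)*v(-6)) = ((-94 - 65*63) + 30087)/(1505 + ((17 - 1*9) + 40)*(47/9)) = ((-94 - 4095) + 30087)/(1505 + ((17 - 9) + 40)*(47/9)) = (-4189 + 30087)/(1505 + (8 + 40)*(47/9)) = 25898/(1505 + 48*(47/9)) = 25898/(1505 + 752/3) = 25898/(5267/3) = 25898*(3/5267) = 3378/229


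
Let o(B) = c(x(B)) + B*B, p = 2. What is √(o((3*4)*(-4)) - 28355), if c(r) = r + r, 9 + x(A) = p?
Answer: I*√26065 ≈ 161.45*I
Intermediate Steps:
x(A) = -7 (x(A) = -9 + 2 = -7)
c(r) = 2*r
o(B) = -14 + B² (o(B) = 2*(-7) + B*B = -14 + B²)
√(o((3*4)*(-4)) - 28355) = √((-14 + ((3*4)*(-4))²) - 28355) = √((-14 + (12*(-4))²) - 28355) = √((-14 + (-48)²) - 28355) = √((-14 + 2304) - 28355) = √(2290 - 28355) = √(-26065) = I*√26065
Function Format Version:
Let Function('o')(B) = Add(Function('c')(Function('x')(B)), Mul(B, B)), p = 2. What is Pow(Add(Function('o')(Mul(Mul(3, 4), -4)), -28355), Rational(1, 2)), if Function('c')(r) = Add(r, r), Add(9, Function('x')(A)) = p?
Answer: Mul(I, Pow(26065, Rational(1, 2))) ≈ Mul(161.45, I)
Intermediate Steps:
Function('x')(A) = -7 (Function('x')(A) = Add(-9, 2) = -7)
Function('c')(r) = Mul(2, r)
Function('o')(B) = Add(-14, Pow(B, 2)) (Function('o')(B) = Add(Mul(2, -7), Mul(B, B)) = Add(-14, Pow(B, 2)))
Pow(Add(Function('o')(Mul(Mul(3, 4), -4)), -28355), Rational(1, 2)) = Pow(Add(Add(-14, Pow(Mul(Mul(3, 4), -4), 2)), -28355), Rational(1, 2)) = Pow(Add(Add(-14, Pow(Mul(12, -4), 2)), -28355), Rational(1, 2)) = Pow(Add(Add(-14, Pow(-48, 2)), -28355), Rational(1, 2)) = Pow(Add(Add(-14, 2304), -28355), Rational(1, 2)) = Pow(Add(2290, -28355), Rational(1, 2)) = Pow(-26065, Rational(1, 2)) = Mul(I, Pow(26065, Rational(1, 2)))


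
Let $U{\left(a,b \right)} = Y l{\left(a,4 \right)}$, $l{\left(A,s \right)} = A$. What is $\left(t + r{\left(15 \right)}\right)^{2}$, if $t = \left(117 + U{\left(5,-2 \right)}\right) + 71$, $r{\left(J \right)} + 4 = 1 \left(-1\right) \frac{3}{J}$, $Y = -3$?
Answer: $\frac{712336}{25} \approx 28493.0$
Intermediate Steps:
$U{\left(a,b \right)} = - 3 a$
$r{\left(J \right)} = -4 - \frac{3}{J}$ ($r{\left(J \right)} = -4 + 1 \left(-1\right) \frac{3}{J} = -4 - \frac{3}{J}$)
$t = 173$ ($t = \left(117 - 15\right) + 71 = 102 + 71 = 173$)
$\left(t + r{\left(15 \right)}\right)^{2} = \left(173 - \left(4 + \frac{3}{15}\right)\right)^{2} = \left(173 - \frac{21}{5}\right)^{2} = \left(\frac{844}{5}\right)^{2} = \frac{712336}{25}$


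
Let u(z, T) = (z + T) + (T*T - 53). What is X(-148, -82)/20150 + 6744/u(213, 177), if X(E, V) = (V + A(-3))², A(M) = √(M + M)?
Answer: 87155947/159517475 - 82*I*√6/10075 ≈ 0.54637 - 0.019936*I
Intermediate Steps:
A(M) = √2*√M (A(M) = √(2*M) = √2*√M)
X(E, V) = (V + I*√6)² (X(E, V) = (V + √2*√(-3))² = (V + √2*(I*√3))² = (V + I*√6)²)
u(z, T) = -53 + T + z + T² (u(z, T) = (T + z) + (T² - 53) = (T + z) + (-53 + T²) = -53 + T + z + T²)
X(-148, -82)/20150 + 6744/u(213, 177) = (-82 + I*√6)²/20150 + 6744/(-53 + 177 + 213 + 177²) = (-82 + I*√6)²*(1/20150) + 6744/(-53 + 177 + 213 + 31329) = (-82 + I*√6)²/20150 + 6744/31666 = (-82 + I*√6)²/20150 + 6744*(1/31666) = (-82 + I*√6)²/20150 + 3372/15833 = 3372/15833 + (-82 + I*√6)²/20150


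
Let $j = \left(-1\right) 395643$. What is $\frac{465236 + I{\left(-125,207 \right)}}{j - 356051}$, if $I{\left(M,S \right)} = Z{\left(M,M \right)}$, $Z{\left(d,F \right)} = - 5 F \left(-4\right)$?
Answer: $- \frac{231368}{375847} \approx -0.61559$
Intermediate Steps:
$Z{\left(d,F \right)} = 20 F$
$j = -395643$
$I{\left(M,S \right)} = 20 M$
$\frac{465236 + I{\left(-125,207 \right)}}{j - 356051} = \frac{465236 + 20 \left(-125\right)}{-395643 - 356051} = \frac{465236 - 2500}{-751694} = 462736 \left(- \frac{1}{751694}\right) = - \frac{231368}{375847}$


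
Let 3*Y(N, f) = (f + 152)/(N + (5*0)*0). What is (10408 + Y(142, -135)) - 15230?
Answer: -2054155/426 ≈ -4822.0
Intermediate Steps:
Y(N, f) = (152 + f)/(3*N) (Y(N, f) = ((f + 152)/(N + (5*0)*0))/3 = ((152 + f)/(N + 0*0))/3 = ((152 + f)/(N + 0))/3 = ((152 + f)/N)/3 = (152 + f)/(3*N))
(10408 + Y(142, -135)) - 15230 = (10408 + (1/3)*(152 - 135)/142) - 15230 = (10408 + (1/3)*(1/142)*17) - 15230 = (10408 + 17/426) - 15230 = 4433825/426 - 15230 = -2054155/426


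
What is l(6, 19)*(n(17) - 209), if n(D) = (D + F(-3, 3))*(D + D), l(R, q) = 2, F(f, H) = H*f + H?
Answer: 330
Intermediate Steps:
F(f, H) = H + H*f
n(D) = 2*D*(-6 + D) (n(D) = (D + 3*(1 - 3))*(D + D) = (D + 3*(-2))*(2*D) = (D - 6)*(2*D) = (-6 + D)*(2*D) = 2*D*(-6 + D))
l(6, 19)*(n(17) - 209) = 2*(2*17*(-6 + 17) - 209) = 2*(2*17*11 - 209) = 2*(374 - 209) = 2*165 = 330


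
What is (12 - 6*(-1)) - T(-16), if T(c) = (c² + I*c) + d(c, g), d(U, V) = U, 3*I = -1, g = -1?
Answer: -682/3 ≈ -227.33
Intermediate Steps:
I = -⅓ (I = (⅓)*(-1) = -⅓ ≈ -0.33333)
T(c) = c² + 2*c/3 (T(c) = (c² - c/3) + c = c² + 2*c/3)
(12 - 6*(-1)) - T(-16) = (12 - 6*(-1)) - (-16)*(2 + 3*(-16))/3 = (12 + 6) - (-16)*(2 - 48)/3 = 18 - (-16)*(-46)/3 = 18 - 1*736/3 = 18 - 736/3 = -682/3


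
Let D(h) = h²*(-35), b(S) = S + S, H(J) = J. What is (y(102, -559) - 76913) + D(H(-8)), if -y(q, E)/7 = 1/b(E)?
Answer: -88493047/1118 ≈ -79153.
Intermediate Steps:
b(S) = 2*S
D(h) = -35*h²
y(q, E) = -7/(2*E) (y(q, E) = -7*1/(2*E) = -7/(2*E))
(y(102, -559) - 76913) + D(H(-8)) = (-7/2/(-559) - 76913) - 35*(-8)² = (-7/2*(-1/559) - 76913) - 35*64 = (7/1118 - 76913) - 2240 = -85988727/1118 - 2240 = -88493047/1118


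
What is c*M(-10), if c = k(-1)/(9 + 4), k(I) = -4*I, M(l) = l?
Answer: -40/13 ≈ -3.0769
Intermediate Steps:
c = 4/13 (c = (-4*(-1))/(9 + 4) = 4/13 ≈ 0.30769)
c*M(-10) = (4/13)*(-10) = -40/13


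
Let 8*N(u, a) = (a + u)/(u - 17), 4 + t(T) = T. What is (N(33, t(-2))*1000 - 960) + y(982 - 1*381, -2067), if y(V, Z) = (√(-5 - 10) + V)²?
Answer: 5766991/16 + 1202*I*√15 ≈ 3.6044e+5 + 4655.3*I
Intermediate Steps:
t(T) = -4 + T
N(u, a) = (a + u)/(8*(-17 + u)) (N(u, a) = ((a + u)/(u - 17))/8 = ((a + u)/(-17 + u))/8 = (a + u)/(8*(-17 + u)))
y(V, Z) = (V + I*√15)² (y(V, Z) = (√(-15) + V)² = (I*√15 + V)² = (V + I*√15)²)
(N(33, t(-2))*1000 - 960) + y(982 - 1*381, -2067) = ((((-4 - 2) + 33)/(8*(-17 + 33)))*1000 - 960) + ((982 - 1*381) + I*√15)² = (((⅛)*(-6 + 33)/16)*1000 - 960) + ((982 - 381) + I*√15)² = (((⅛)*(1/16)*27)*1000 - 960) + (601 + I*√15)² = ((27/128)*1000 - 960) + (601 + I*√15)² = (3375/16 - 960) + (601 + I*√15)² = -11985/16 + (601 + I*√15)²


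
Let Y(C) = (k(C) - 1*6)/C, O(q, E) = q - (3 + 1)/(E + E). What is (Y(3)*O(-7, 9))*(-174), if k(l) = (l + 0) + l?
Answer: 0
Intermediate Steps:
k(l) = 2*l (k(l) = l + l = 2*l)
O(q, E) = q - 2/E (O(q, E) = q - 4/(2*E) = q - 4*1/(2*E) = q - 2/E)
Y(C) = (-6 + 2*C)/C (Y(C) = (2*C - 1*6)/C = (2*C - 6)/C = (-6 + 2*C)/C)
(Y(3)*O(-7, 9))*(-174) = ((2 - 6/3)*(-7 - 2/9))*(-174) = ((2 - 6*1/3)*(-7 - 2*1/9))*(-174) = ((2 - 2)*(-7 - 2/9))*(-174) = (0*(-65/9))*(-174) = 0*(-174) = 0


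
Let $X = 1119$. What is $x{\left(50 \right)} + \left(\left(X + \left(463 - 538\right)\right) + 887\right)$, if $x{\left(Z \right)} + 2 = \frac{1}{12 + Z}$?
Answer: $\frac{119599}{62} \approx 1929.0$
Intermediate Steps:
$x{\left(Z \right)} = -2 + \frac{1}{12 + Z}$
$x{\left(50 \right)} + \left(\left(X + \left(463 - 538\right)\right) + 887\right) = \frac{-23 - 100}{12 + 50} + \left(\left(1119 + \left(463 - 538\right)\right) + 887\right) = \frac{-23 - 100}{62} + \left(\left(1119 - 75\right) + 887\right) = \frac{1}{62} \left(-123\right) + \left(1044 + 887\right) = - \frac{123}{62} + 1931 = \frac{119599}{62}$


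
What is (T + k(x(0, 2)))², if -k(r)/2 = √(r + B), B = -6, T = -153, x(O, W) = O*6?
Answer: 23385 + 612*I*√6 ≈ 23385.0 + 1499.1*I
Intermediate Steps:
x(O, W) = 6*O
k(r) = -2*√(-6 + r) (k(r) = -2*√(r - 6) = -2*√(-6 + r))
(T + k(x(0, 2)))² = (-153 - 2*√(-6 + 6*0))² = (-153 - 2*√(-6 + 0))² = (-153 - 2*I*√6)²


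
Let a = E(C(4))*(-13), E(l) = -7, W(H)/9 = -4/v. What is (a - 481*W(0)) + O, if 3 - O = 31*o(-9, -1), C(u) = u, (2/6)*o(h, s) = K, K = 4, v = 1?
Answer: 17038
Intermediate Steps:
o(h, s) = 12 (o(h, s) = 3*4 = 12)
W(H) = -36 (W(H) = 9*(-4/1) = 9*(-4*1) = 9*(-4) = -36)
a = 91 (a = -7*(-13) = 91)
O = -369 (O = 3 - 31*12 = 3 - 1*372 = 3 - 372 = -369)
(a - 481*W(0)) + O = (91 - 481*(-36)) - 369 = (91 + 17316) - 369 = 17407 - 369 = 17038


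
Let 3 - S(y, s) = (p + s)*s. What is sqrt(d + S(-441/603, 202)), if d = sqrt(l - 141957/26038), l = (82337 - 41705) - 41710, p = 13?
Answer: sqrt(-29442526460588 + 26038*I*sqrt(734555960998))/26038 ≈ 0.078976 + 208.39*I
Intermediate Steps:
l = -1078 (l = 40632 - 41710 = -1078)
d = I*sqrt(734555960998)/26038 (d = sqrt(-1078 - 141957/26038) = sqrt(-28210921/26038) = I*sqrt(734555960998)/26038 ≈ 32.916*I)
S(y, s) = 3 - s*(13 + s) (S(y, s) = 3 - (13 + s)*s = 3 - s*(13 + s))
sqrt(d + S(-441/603, 202)) = sqrt(I*sqrt(734555960998)/26038 + (3 - 1*202**2 - 13*202)) = sqrt(I*sqrt(734555960998)/26038 + (3 - 1*40804 - 2626)) = sqrt(I*sqrt(734555960998)/26038 + (3 - 40804 - 2626)) = sqrt(I*sqrt(734555960998)/26038 - 43427) = sqrt(-43427 + I*sqrt(734555960998)/26038)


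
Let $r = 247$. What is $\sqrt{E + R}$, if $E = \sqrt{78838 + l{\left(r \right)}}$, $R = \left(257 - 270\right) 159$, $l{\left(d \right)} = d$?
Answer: $\sqrt{-2067 + \sqrt{79085}} \approx 42.258 i$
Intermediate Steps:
$R = -2067$ ($R = \left(-13\right) 159 = -2067$)
$E = \sqrt{79085}$ ($E = \sqrt{78838 + 247} = \sqrt{79085} \approx 281.22$)
$\sqrt{E + R} = \sqrt{\sqrt{79085} - 2067} = \sqrt{-2067 + \sqrt{79085}}$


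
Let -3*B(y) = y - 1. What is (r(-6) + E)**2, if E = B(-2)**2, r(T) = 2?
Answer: 9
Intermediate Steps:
B(y) = 1/3 - y/3 (B(y) = -(y - 1)/3 = -(-1 + y)/3 = 1/3 - y/3)
E = 1 (E = (1/3 - 1/3*(-2))**2 = (1/3 + 2/3)**2 = 1**2 = 1)
(r(-6) + E)**2 = (2 + 1)**2 = 3**2 = 9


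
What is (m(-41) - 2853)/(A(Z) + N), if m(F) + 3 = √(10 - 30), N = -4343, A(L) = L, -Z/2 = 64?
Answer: 168/263 - 2*I*√5/4471 ≈ 0.63878 - 0.0010003*I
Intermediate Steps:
Z = -128 (Z = -2*64 = -128)
m(F) = -3 + 2*I*√5 (m(F) = -3 + √(10 - 30) = -3 + √(-20) = -3 + 2*I*√5)
(m(-41) - 2853)/(A(Z) + N) = ((-3 + 2*I*√5) - 2853)/(-128 - 4343) = (-2856 + 2*I*√5)/(-4471) = (-2856 + 2*I*√5)*(-1/4471) = 168/263 - 2*I*√5/4471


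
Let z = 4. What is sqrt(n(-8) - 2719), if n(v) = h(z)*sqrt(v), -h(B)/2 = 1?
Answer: sqrt(-2719 - 4*I*sqrt(2)) ≈ 0.0542 - 52.144*I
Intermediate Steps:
h(B) = -2 (h(B) = -2*1 = -2)
n(v) = -2*sqrt(v)
sqrt(n(-8) - 2719) = sqrt(-4*I*sqrt(2) - 2719) = sqrt(-2719 - 4*I*sqrt(2))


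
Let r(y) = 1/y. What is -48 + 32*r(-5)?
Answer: -272/5 ≈ -54.400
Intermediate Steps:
-48 + 32*r(-5) = -48 + 32/(-5) = -48 + 32*(-⅕) = -48 - 32/5 = -272/5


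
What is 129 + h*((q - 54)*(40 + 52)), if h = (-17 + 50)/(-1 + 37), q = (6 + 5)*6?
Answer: 1141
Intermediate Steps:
q = 66 (q = 11*6 = 66)
h = 11/12 (h = 33/36 = 33*(1/36) = 11/12 ≈ 0.91667)
129 + h*((q - 54)*(40 + 52)) = 129 + 11*((66 - 54)*(40 + 52))/12 = 129 + 11*(12*92)/12 = 129 + (11/12)*1104 = 129 + 1012 = 1141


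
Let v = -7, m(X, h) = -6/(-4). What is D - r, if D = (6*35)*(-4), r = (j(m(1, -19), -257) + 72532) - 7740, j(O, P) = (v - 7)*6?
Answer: -65548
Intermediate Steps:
m(X, h) = 3/2 (m(X, h) = -6*(-1/4) = 3/2)
j(O, P) = -84 (j(O, P) = (-7 - 7)*6 = -14*6 = -84)
r = 64708 (r = (-84 + 72532) - 7740 = 72448 - 7740 = 64708)
D = -840 (D = 210*(-4) = -840)
D - r = -840 - 1*64708 = -840 - 64708 = -65548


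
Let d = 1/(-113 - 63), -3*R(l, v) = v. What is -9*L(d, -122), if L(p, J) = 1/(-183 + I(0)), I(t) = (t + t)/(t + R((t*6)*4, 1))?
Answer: 3/61 ≈ 0.049180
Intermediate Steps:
R(l, v) = -v/3
d = -1/176 (d = 1/(-176) = -1/176 ≈ -0.0056818)
I(t) = 2*t/(-⅓ + t) (I(t) = (t + t)/(t - ⅓*1) = (2*t)/(t - ⅓) = (2*t)/(-⅓ + t) = 2*t/(-⅓ + t))
L(p, J) = -1/183 (L(p, J) = 1/(-183 + 6*0/(-1 + 3*0)) = 1/(-183 + 6*0/(-1 + 0)) = 1/(-183 + 6*0/(-1)) = 1/(-183 + 6*0*(-1)) = 1/(-183 + 0) = 1/(-183) = -1/183)
-9*L(d, -122) = -9*(-1/183) = 3/61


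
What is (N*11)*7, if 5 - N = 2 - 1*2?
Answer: 385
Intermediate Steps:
N = 5 (N = 5 - (2 - 1*2) = 5 - (2 - 2) = 5 - 1*0 = 5 + 0 = 5)
(N*11)*7 = (5*11)*7 = 55*7 = 385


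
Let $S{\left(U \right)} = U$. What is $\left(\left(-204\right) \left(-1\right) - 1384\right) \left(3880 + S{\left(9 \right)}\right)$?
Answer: $-4589020$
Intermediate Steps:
$\left(\left(-204\right) \left(-1\right) - 1384\right) \left(3880 + S{\left(9 \right)}\right) = \left(\left(-204\right) \left(-1\right) - 1384\right) \left(3880 + 9\right) = \left(204 - 1384\right) 3889 = \left(-1180\right) 3889 = -4589020$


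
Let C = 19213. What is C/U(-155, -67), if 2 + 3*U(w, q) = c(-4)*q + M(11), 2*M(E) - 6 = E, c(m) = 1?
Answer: -115278/121 ≈ -952.71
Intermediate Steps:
M(E) = 3 + E/2
U(w, q) = 13/6 + q/3 (U(w, q) = -2/3 + (1*q + (3 + (1/2)*11))/3 = -2/3 + (q + (3 + 11/2))/3 = -2/3 + (q + 17/2)/3 = -2/3 + (17/2 + q)/3 = -2/3 + (17/6 + q/3) = 13/6 + q/3)
C/U(-155, -67) = 19213/(13/6 + (1/3)*(-67)) = 19213/(13/6 - 67/3) = 19213/(-121/6) = 19213*(-6/121) = -115278/121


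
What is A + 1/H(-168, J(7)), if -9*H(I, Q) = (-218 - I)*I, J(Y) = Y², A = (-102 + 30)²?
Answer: 14515197/2800 ≈ 5184.0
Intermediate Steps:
A = 5184 (A = (-72)² = 5184)
H(I, Q) = -I*(-218 - I)/9 (H(I, Q) = -(-218 - I)*I/9 = -I*(-218 - I)/9)
A + 1/H(-168, J(7)) = 5184 + 1/((⅑)*(-168)*(218 - 168)) = 5184 + 1/((⅑)*(-168)*50) = 5184 + 1/(-2800/3) = 5184 - 3/2800 = 14515197/2800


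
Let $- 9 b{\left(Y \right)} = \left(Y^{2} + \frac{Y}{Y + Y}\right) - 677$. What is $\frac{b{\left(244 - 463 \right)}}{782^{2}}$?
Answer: $- \frac{31523}{3669144} \approx -0.0085914$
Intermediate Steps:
$b{\left(Y \right)} = \frac{451}{6} - \frac{Y^{2}}{9}$ ($b{\left(Y \right)} = - \frac{\left(Y^{2} + \frac{Y}{Y + Y}\right) - 677}{9} = - \frac{\left(Y^{2} + \frac{Y}{2 Y}\right) - 677}{9} = - \frac{\left(Y^{2} + \frac{1}{2 Y} Y\right) - 677}{9} = - \frac{\left(Y^{2} + \frac{1}{2}\right) - 677}{9} = - \frac{\left(\frac{1}{2} + Y^{2}\right) - 677}{9} = - \frac{- \frac{1353}{2} + Y^{2}}{9} = \frac{451}{6} - \frac{Y^{2}}{9}$)
$\frac{b{\left(244 - 463 \right)}}{782^{2}} = \frac{\frac{451}{6} - \frac{\left(244 - 463\right)^{2}}{9}}{782^{2}} = \frac{\frac{451}{6} - \frac{\left(-219\right)^{2}}{9}}{611524} = \left(\frac{451}{6} - 5329\right) \frac{1}{611524} = \left(- \frac{31523}{6}\right) \frac{1}{611524} = - \frac{31523}{3669144}$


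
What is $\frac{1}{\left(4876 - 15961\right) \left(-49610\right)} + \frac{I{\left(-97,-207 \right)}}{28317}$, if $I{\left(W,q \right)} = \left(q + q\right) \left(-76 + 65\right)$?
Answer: $\frac{834788967739}{5190759537150} \approx 0.16082$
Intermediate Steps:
$I{\left(W,q \right)} = - 22 q$ ($I{\left(W,q \right)} = 2 q \left(-11\right) = - 22 q$)
$\frac{1}{\left(4876 - 15961\right) \left(-49610\right)} + \frac{I{\left(-97,-207 \right)}}{28317} = \frac{1}{\left(4876 - 15961\right) \left(-49610\right)} + \frac{\left(-22\right) \left(-207\right)}{28317} = \frac{1}{-11085} \left(- \frac{1}{49610}\right) + 4554 \cdot \frac{1}{28317} = \left(- \frac{1}{11085}\right) \left(- \frac{1}{49610}\right) + \frac{1518}{9439} = \frac{1}{549926850} + \frac{1518}{9439} = \frac{834788967739}{5190759537150}$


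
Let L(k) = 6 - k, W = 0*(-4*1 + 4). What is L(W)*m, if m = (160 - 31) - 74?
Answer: 330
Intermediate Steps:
W = 0 (W = 0*(-4 + 4) = 0*0 = 0)
m = 55 (m = 129 - 74 = 55)
L(W)*m = (6 - 1*0)*55 = (6 + 0)*55 = 6*55 = 330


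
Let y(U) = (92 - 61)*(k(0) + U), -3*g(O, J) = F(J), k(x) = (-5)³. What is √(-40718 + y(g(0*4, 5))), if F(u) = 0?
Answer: I*√44593 ≈ 211.17*I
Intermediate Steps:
k(x) = -125
g(O, J) = 0 (g(O, J) = -⅓*0 = 0)
y(U) = -3875 + 31*U (y(U) = (92 - 61)*(-125 + U) = 31*(-125 + U) = -3875 + 31*U)
√(-40718 + y(g(0*4, 5))) = √(-40718 + (-3875 + 31*0)) = √(-40718 + (-3875 + 0)) = √(-40718 - 3875) = √(-44593) = I*√44593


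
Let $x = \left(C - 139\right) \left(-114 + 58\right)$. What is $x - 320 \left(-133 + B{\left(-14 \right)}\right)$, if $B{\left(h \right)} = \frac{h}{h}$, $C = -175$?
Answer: $59824$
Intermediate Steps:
$B{\left(h \right)} = 1$
$x = 17584$ ($x = \left(-175 - 139\right) \left(-114 + 58\right) = \left(-314\right) \left(-56\right) = 17584$)
$x - 320 \left(-133 + B{\left(-14 \right)}\right) = 17584 - 320 \left(-133 + 1\right) = 17584 - -42240 = 17584 + 42240 = 59824$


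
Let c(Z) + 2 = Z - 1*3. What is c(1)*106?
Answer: -424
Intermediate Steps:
c(Z) = -5 + Z (c(Z) = -2 + (Z - 1*3) = -2 + (Z - 3) = -2 + (-3 + Z) = -5 + Z)
c(1)*106 = (-5 + 1)*106 = -4*106 = -424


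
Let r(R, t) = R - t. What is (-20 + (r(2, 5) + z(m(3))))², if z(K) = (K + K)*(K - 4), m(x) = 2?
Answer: 961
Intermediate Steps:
z(K) = 2*K*(-4 + K) (z(K) = (2*K)*(-4 + K) = 2*K*(-4 + K))
(-20 + (r(2, 5) + z(m(3))))² = (-20 + ((2 - 1*5) + 2*2*(-4 + 2)))² = (-20 + ((2 - 5) + 2*2*(-2)))² = (-20 + (-3 - 8))² = (-20 - 11)² = (-31)² = 961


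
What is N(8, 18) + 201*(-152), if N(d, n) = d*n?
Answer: -30408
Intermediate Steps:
N(8, 18) + 201*(-152) = 8*18 + 201*(-152) = 144 - 30552 = -30408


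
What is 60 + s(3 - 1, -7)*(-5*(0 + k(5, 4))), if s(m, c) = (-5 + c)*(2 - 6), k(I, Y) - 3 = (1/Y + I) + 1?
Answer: -2160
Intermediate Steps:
k(I, Y) = 4 + I + 1/Y (k(I, Y) = 3 + ((1/Y + I) + 1) = 3 + ((I + 1/Y) + 1) = 3 + (1 + I + 1/Y) = 4 + I + 1/Y)
s(m, c) = 20 - 4*c (s(m, c) = (-5 + c)*(-4) = 20 - 4*c)
60 + s(3 - 1, -7)*(-5*(0 + k(5, 4))) = 60 + (20 - 4*(-7))*(-5*(0 + (4 + 5 + 1/4))) = 60 + (20 + 28)*(-5*(0 + (4 + 5 + 1/4))) = 60 + 48*(-5*(0 + 37/4)) = 60 + 48*(-5*37/4) = 60 + 48*(-185/4) = 60 - 2220 = -2160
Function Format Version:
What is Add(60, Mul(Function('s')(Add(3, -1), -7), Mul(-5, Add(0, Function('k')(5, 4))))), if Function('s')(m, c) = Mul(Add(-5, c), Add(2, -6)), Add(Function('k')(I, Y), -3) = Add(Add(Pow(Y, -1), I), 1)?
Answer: -2160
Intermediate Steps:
Function('k')(I, Y) = Add(4, I, Pow(Y, -1)) (Function('k')(I, Y) = Add(3, Add(Add(Pow(Y, -1), I), 1)) = Add(3, Add(Add(I, Pow(Y, -1)), 1)) = Add(3, Add(1, I, Pow(Y, -1))) = Add(4, I, Pow(Y, -1)))
Function('s')(m, c) = Add(20, Mul(-4, c)) (Function('s')(m, c) = Mul(Add(-5, c), -4) = Add(20, Mul(-4, c)))
Add(60, Mul(Function('s')(Add(3, -1), -7), Mul(-5, Add(0, Function('k')(5, 4))))) = Add(60, Mul(Add(20, Mul(-4, -7)), Mul(-5, Add(0, Add(4, 5, Pow(4, -1)))))) = Add(60, Mul(Add(20, 28), Mul(-5, Add(0, Add(4, 5, Rational(1, 4)))))) = Add(60, Mul(48, Mul(-5, Add(0, Rational(37, 4))))) = Add(60, Mul(48, Mul(-5, Rational(37, 4)))) = Add(60, Mul(48, Rational(-185, 4))) = Add(60, -2220) = -2160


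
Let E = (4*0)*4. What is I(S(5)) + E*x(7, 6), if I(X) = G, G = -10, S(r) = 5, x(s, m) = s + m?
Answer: -10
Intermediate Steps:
x(s, m) = m + s
I(X) = -10
E = 0 (E = 0*4 = 0)
I(S(5)) + E*x(7, 6) = -10 + 0*(6 + 7) = -10 + 0*13 = -10 + 0 = -10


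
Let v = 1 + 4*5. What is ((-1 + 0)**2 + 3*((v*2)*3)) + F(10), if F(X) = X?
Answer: 389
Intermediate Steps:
v = 21 (v = 1 + 20 = 21)
((-1 + 0)**2 + 3*((v*2)*3)) + F(10) = ((-1 + 0)**2 + 3*((21*2)*3)) + 10 = ((-1)**2 + 3*(42*3)) + 10 = (1 + 3*126) + 10 = (1 + 378) + 10 = 379 + 10 = 389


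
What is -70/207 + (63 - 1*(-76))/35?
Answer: 26323/7245 ≈ 3.6333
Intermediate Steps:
-70/207 + (63 - 1*(-76))/35 = -70*1/207 + (63 + 76)*(1/35) = -70/207 + 139*(1/35) = -70/207 + 139/35 = 26323/7245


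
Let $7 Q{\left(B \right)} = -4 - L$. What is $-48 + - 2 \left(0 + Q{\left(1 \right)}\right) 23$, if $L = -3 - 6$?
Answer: $- \frac{566}{7} \approx -80.857$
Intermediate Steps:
$L = -9$ ($L = -3 - 6 = -9$)
$Q{\left(B \right)} = \frac{5}{7}$ ($Q{\left(B \right)} = \frac{-4 - -9}{7} = \frac{-4 + 9}{7} = \frac{1}{7} \cdot 5 = \frac{5}{7}$)
$-48 + - 2 \left(0 + Q{\left(1 \right)}\right) 23 = -48 + - 2 \left(0 + \frac{5}{7}\right) 23 = -48 + \left(-2\right) \frac{5}{7} \cdot 23 = -48 - \frac{230}{7} = - \frac{566}{7}$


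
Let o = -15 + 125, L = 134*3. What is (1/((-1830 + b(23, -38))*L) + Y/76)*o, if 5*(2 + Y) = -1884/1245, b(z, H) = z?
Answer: -9545150428/2863887195 ≈ -3.3329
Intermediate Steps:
L = 402
Y = -4778/2075 (Y = -2 + (-1884/1245)/5 = -2 + (-1884*1/1245)/5 = -2 + (1/5)*(-628/415) = -2 - 628/2075 = -4778/2075 ≈ -2.3027)
o = 110
(1/((-1830 + b(23, -38))*L) + Y/76)*o = (1/((-1830 + 23)*402) - 4778/2075/76)*110 = ((1/402)/(-1807) - 4778/2075*1/76)*110 = (-1/1807*1/402 - 2389/78850)*110 = (-1/726414 - 2389/78850)*110 = -433870474/14319435975*110 = -9545150428/2863887195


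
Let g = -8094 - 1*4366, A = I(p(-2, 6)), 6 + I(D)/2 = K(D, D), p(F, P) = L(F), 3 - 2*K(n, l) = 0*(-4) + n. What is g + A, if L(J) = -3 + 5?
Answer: -12471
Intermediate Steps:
K(n, l) = 3/2 - n/2 (K(n, l) = 3/2 - (0*(-4) + n)/2 = 3/2 - (0 + n)/2 = 3/2 - n/2)
L(J) = 2
p(F, P) = 2
I(D) = -9 - D (I(D) = -12 + 2*(3/2 - D/2) = -12 + (3 - D) = -9 - D)
A = -11 (A = -9 - 1*2 = -9 - 2 = -11)
g = -12460 (g = -8094 - 4366 = -12460)
g + A = -12460 - 11 = -12471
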